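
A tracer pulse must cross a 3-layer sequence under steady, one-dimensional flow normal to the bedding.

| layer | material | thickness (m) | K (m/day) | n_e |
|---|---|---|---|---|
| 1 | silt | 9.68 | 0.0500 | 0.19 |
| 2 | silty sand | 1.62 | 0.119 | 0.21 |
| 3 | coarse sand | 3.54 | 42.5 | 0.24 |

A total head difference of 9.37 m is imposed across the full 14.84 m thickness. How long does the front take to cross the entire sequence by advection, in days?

With flow normal to the layers, continuity requires the same specific discharge q through every layer.
Σ(b_i/K_i) = 9.68/0.0500 + 1.62/0.119 + 3.54/42.5 = 207.3 d.
q = Δh / Σ(b_i/K_i) = 9.37 / 207.3 = 0.04520 m/day.
In each layer the seepage velocity is v_i = q/n_i, so the layer transit time is t_i = b_i·n_i / q:
  layer 1 (silt): t_1 = 9.68 × 0.19 / 0.04520 = 40.69 d
  layer 2 (silty sand): t_2 = 1.62 × 0.21 / 0.04520 = 7.526 d
  layer 3 (coarse sand): t_3 = 3.54 × 0.24 / 0.04520 = 18.80 d
Total t = Σ t_i = 67.01 days.

67.0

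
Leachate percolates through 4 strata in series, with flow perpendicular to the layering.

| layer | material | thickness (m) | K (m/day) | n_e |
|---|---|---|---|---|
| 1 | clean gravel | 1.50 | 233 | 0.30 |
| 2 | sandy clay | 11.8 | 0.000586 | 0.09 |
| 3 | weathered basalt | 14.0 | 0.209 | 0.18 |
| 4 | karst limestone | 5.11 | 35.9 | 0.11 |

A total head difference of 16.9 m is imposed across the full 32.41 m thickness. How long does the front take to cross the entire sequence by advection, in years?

15.0

With flow normal to the layers, continuity requires the same specific discharge q through every layer.
Σ(b_i/K_i) = 1.50/233 + 11.8/0.000586 + 14.0/0.209 + 5.11/35.9 = 20204 d.
q = Δh / Σ(b_i/K_i) = 16.9 / 20204 = 0.0008365 m/day.
In each layer the seepage velocity is v_i = q/n_i, so the layer transit time is t_i = b_i·n_i / q:
  layer 1 (clean gravel): t_1 = 1.50 × 0.30 / 0.0008365 = 538.0 d
  layer 2 (sandy clay): t_2 = 11.8 × 0.09 / 0.0008365 = 1270 d
  layer 3 (weathered basalt): t_3 = 14.0 × 0.18 / 0.0008365 = 3013 d
  layer 4 (karst limestone): t_4 = 5.11 × 0.11 / 0.0008365 = 672.0 d
Total t = Σ t_i = 5492 days = 15.04 years.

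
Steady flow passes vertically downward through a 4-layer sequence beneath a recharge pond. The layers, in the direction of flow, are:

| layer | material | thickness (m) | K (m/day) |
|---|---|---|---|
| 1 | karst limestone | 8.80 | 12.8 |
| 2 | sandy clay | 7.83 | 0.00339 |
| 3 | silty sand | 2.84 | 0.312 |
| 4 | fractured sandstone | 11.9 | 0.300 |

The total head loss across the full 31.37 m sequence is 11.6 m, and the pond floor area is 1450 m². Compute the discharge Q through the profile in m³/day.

7.13

Flow is perpendicular to layering, so the layers act in series and the equivalent K is the thickness-weighted harmonic mean.
Total thickness L = 8.80 + 7.83 + 2.84 + 11.9 = 31.37 m.
Σ(b_i/K_i) = 8.80/12.8 + 7.83/0.00339 + 2.84/0.312 + 11.9/0.300 = 2359 d.
K_eq = L / Σ(b_i/K_i) = 31.37 / 2359 = 0.01330 m/day.
Q = K_eq · A · (Δh/L) = 0.01330 × 1450 × (11.6/31.37) = 7.130 m³/day.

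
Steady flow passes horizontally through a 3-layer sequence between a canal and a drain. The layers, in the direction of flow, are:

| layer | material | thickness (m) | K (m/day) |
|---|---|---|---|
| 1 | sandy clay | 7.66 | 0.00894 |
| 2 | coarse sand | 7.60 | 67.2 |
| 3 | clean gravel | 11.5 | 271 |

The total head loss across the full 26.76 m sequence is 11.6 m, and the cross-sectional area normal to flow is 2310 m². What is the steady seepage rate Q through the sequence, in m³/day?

Flow is perpendicular to layering, so the layers act in series and the equivalent K is the thickness-weighted harmonic mean.
Total thickness L = 7.66 + 7.60 + 11.5 = 26.76 m.
Σ(b_i/K_i) = 7.66/0.00894 + 7.60/67.2 + 11.5/271 = 857.0 d.
K_eq = L / Σ(b_i/K_i) = 26.76 / 857.0 = 0.03123 m/day.
Q = K_eq · A · (Δh/L) = 0.03123 × 2310 × (11.6/26.76) = 31.27 m³/day.

31.3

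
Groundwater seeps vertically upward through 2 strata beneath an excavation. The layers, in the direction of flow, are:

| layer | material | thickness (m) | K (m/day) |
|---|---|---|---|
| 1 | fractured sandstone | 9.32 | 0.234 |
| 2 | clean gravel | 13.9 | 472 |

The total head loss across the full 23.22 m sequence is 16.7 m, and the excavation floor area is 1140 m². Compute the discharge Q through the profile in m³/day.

Flow is perpendicular to layering, so the layers act in series and the equivalent K is the thickness-weighted harmonic mean.
Total thickness L = 9.32 + 13.9 = 23.22 m.
Σ(b_i/K_i) = 9.32/0.234 + 13.9/472 = 39.86 d.
K_eq = L / Σ(b_i/K_i) = 23.22 / 39.86 = 0.5826 m/day.
Q = K_eq · A · (Δh/L) = 0.5826 × 1140 × (16.7/23.22) = 477.6 m³/day.

478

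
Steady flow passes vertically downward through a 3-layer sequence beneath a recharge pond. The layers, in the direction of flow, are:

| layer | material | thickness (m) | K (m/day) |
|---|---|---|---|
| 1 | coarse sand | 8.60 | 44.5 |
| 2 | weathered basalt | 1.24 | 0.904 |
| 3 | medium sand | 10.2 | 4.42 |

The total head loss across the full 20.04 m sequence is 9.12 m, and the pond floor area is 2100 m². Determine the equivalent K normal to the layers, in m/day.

Flow is perpendicular to layering, so the layers act in series and the equivalent K is the thickness-weighted harmonic mean.
Total thickness L = 8.60 + 1.24 + 10.2 = 20.04 m.
Σ(b_i/K_i) = 8.60/44.5 + 1.24/0.904 + 10.2/4.42 = 3.873 d.
K_eq = L / Σ(b_i/K_i) = 20.04 / 3.873 = 5.175 m/day.

5.17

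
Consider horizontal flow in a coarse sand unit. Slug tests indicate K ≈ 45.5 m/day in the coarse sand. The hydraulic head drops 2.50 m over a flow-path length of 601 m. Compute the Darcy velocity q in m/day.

0.189

Hydraulic gradient i = Δh / L = 2.50 / 601 = 0.004160.
Specific discharge q = K · i = 45.50 × 0.004160 = 0.1893 m/day.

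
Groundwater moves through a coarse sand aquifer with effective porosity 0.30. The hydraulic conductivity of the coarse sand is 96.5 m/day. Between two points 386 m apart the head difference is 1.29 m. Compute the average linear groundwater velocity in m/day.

1.08

Hydraulic gradient i = Δh / L = 1.29 / 386 = 0.003342.
Darcy flux q = K · i = 96.50 × 0.003342 = 0.3225 m/day.
Seepage velocity v = q / n_e = 0.3225 / 0.30 = 1.075 m/day.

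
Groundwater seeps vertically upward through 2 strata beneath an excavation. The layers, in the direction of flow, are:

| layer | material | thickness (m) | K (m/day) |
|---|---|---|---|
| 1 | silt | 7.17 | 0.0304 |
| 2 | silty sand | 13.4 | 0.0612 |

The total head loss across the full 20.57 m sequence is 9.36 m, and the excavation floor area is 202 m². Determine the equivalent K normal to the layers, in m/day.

0.0452

Flow is perpendicular to layering, so the layers act in series and the equivalent K is the thickness-weighted harmonic mean.
Total thickness L = 7.17 + 13.4 = 20.57 m.
Σ(b_i/K_i) = 7.17/0.0304 + 13.4/0.0612 = 454.8 d.
K_eq = L / Σ(b_i/K_i) = 20.57 / 454.8 = 0.04523 m/day.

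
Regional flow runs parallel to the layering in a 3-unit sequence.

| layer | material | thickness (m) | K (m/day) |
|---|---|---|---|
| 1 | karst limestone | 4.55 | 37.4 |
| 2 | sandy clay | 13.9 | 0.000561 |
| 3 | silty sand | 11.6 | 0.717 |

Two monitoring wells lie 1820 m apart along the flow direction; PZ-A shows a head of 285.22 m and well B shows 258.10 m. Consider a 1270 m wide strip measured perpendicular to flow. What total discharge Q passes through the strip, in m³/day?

3380

Flow is parallel to layering, so each bed carries its own Darcy discharge and the transmissivities add.
Σ(K_i·b_i) = 37.4×4.55 + 0.000561×13.9 + 0.717×11.6 = 178.5 m²/day.
Hydraulic gradient i = (285.22 − 258.10) / 1820 = 27.12 / 1820 = 0.01490.
Q = Σ(K_i·b_i) · W · i = 178.5 × 1270 × 0.01490 = 3378 m³/day.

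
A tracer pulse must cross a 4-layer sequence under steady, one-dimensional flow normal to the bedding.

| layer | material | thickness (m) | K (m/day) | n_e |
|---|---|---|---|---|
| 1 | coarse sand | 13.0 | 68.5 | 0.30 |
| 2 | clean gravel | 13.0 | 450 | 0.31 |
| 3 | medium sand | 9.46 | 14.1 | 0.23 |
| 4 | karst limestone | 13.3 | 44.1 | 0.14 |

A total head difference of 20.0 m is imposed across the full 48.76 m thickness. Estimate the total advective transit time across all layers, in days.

With flow normal to the layers, continuity requires the same specific discharge q through every layer.
Σ(b_i/K_i) = 13.0/68.5 + 13.0/450 + 9.46/14.1 + 13.3/44.1 = 1.191 d.
q = Δh / Σ(b_i/K_i) = 20.0 / 1.191 = 16.79 m/day.
In each layer the seepage velocity is v_i = q/n_i, so the layer transit time is t_i = b_i·n_i / q:
  layer 1 (coarse sand): t_1 = 13.0 × 0.30 / 16.79 = 0.2323 d
  layer 2 (clean gravel): t_2 = 13.0 × 0.31 / 16.79 = 0.2400 d
  layer 3 (medium sand): t_3 = 9.46 × 0.23 / 16.79 = 0.1296 d
  layer 4 (karst limestone): t_4 = 13.3 × 0.14 / 16.79 = 0.1109 d
Total t = Σ t_i = 0.7128 days.

0.713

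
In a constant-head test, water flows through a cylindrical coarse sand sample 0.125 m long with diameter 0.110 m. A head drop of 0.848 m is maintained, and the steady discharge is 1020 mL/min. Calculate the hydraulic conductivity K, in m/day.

22.8

Cross-sectional area A = π·(d/2)² = π × (0.110/2)² = 0.009503 m².
Convert discharge: 1020 mL/min = 1.700e-05 m³/s.
Darcy's law rearranged: K = Q·L / (A·Δh) = 1.700e-05 × 0.125 / (0.009503 × 0.848) = 0.0002637 m/s = 22.78 m/day.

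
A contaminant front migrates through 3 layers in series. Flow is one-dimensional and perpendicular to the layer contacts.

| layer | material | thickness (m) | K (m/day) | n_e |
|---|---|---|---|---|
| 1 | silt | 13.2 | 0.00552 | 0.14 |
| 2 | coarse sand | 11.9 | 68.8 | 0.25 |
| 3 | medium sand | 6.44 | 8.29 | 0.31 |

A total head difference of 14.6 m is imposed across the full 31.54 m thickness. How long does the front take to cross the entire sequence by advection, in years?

3.06

With flow normal to the layers, continuity requires the same specific discharge q through every layer.
Σ(b_i/K_i) = 13.2/0.00552 + 11.9/68.8 + 6.44/8.29 = 2392 d.
q = Δh / Σ(b_i/K_i) = 14.6 / 2392 = 0.006103 m/day.
In each layer the seepage velocity is v_i = q/n_i, so the layer transit time is t_i = b_i·n_i / q:
  layer 1 (silt): t_1 = 13.2 × 0.14 / 0.006103 = 302.8 d
  layer 2 (coarse sand): t_2 = 11.9 × 0.25 / 0.006103 = 487.5 d
  layer 3 (medium sand): t_3 = 6.44 × 0.31 / 0.006103 = 327.1 d
Total t = Σ t_i = 1117 days = 3.059 years.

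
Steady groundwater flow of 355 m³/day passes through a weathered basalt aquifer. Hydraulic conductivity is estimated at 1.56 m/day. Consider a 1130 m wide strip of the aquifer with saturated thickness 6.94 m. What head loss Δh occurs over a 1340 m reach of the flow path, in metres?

Cross-sectional area A = 1130 × 6.94 = 7842 m².
From Q = K·A·i, i = Q / (K·A) = 355 / (1.560 × 7842) = 0.02902.
Head loss Δh = i · L = 0.02902 × 1340 = 38.88 m.

38.9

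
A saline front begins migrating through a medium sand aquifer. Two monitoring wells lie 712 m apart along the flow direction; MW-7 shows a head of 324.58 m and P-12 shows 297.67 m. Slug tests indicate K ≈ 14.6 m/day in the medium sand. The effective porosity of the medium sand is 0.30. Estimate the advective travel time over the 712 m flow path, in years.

Hydraulic gradient i = (324.58 − 297.67) / 712 = 26.91 / 712 = 0.03779.
Darcy flux q = K · i = 14.60 × 0.03779 = 0.5518 m/day.
Seepage velocity v = q / n_e = 0.5518 / 0.30 = 1.839 m/day.
Travel time t = L / v = 712 / 1.839 = 387.1 days = 1.060 years.

1.06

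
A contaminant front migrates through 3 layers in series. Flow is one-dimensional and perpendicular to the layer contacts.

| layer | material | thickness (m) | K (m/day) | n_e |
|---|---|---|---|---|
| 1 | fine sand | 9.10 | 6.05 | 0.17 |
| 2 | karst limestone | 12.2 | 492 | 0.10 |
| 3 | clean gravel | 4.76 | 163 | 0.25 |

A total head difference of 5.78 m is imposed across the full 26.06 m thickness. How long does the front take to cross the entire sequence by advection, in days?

With flow normal to the layers, continuity requires the same specific discharge q through every layer.
Σ(b_i/K_i) = 9.10/6.05 + 12.2/492 + 4.76/163 = 1.558 d.
q = Δh / Σ(b_i/K_i) = 5.78 / 1.558 = 3.710 m/day.
In each layer the seepage velocity is v_i = q/n_i, so the layer transit time is t_i = b_i·n_i / q:
  layer 1 (fine sand): t_1 = 9.10 × 0.17 / 3.710 = 0.4170 d
  layer 2 (karst limestone): t_2 = 12.2 × 0.10 / 3.710 = 0.3289 d
  layer 3 (clean gravel): t_3 = 4.76 × 0.25 / 3.710 = 0.3208 d
Total t = Σ t_i = 1.067 days.

1.07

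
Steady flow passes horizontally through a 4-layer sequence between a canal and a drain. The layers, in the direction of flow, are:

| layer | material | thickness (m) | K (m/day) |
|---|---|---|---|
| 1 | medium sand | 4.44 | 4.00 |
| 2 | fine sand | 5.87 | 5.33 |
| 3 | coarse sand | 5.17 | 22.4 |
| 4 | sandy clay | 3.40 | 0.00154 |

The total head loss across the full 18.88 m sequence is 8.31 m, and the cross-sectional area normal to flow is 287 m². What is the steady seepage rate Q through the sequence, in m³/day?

1.08

Flow is perpendicular to layering, so the layers act in series and the equivalent K is the thickness-weighted harmonic mean.
Total thickness L = 4.44 + 5.87 + 5.17 + 3.40 = 18.88 m.
Σ(b_i/K_i) = 4.44/4.00 + 5.87/5.33 + 5.17/22.4 + 3.40/0.00154 = 2210 d.
K_eq = L / Σ(b_i/K_i) = 18.88 / 2210 = 0.008542 m/day.
Q = K_eq · A · (Δh/L) = 0.008542 × 287 × (8.31/18.88) = 1.079 m³/day.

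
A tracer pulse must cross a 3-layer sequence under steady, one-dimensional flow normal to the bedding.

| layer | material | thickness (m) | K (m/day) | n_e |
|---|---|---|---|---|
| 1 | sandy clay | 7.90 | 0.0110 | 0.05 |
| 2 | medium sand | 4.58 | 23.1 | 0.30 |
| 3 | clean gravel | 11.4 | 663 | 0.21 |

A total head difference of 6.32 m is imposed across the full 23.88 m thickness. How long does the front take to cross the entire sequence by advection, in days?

473

With flow normal to the layers, continuity requires the same specific discharge q through every layer.
Σ(b_i/K_i) = 7.90/0.0110 + 4.58/23.1 + 11.4/663 = 718.4 d.
q = Δh / Σ(b_i/K_i) = 6.32 / 718.4 = 0.008797 m/day.
In each layer the seepage velocity is v_i = q/n_i, so the layer transit time is t_i = b_i·n_i / q:
  layer 1 (sandy clay): t_1 = 7.90 × 0.05 / 0.008797 = 44.90 d
  layer 2 (medium sand): t_2 = 4.58 × 0.30 / 0.008797 = 156.2 d
  layer 3 (clean gravel): t_3 = 11.4 × 0.21 / 0.008797 = 272.1 d
Total t = Σ t_i = 473.2 days.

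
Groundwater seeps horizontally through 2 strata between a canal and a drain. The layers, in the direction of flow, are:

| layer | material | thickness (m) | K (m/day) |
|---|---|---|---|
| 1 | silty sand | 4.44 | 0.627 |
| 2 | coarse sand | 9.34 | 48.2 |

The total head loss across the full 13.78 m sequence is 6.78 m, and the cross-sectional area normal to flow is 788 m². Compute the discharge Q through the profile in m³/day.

Flow is perpendicular to layering, so the layers act in series and the equivalent K is the thickness-weighted harmonic mean.
Total thickness L = 4.44 + 9.34 = 13.78 m.
Σ(b_i/K_i) = 4.44/0.627 + 9.34/48.2 = 7.275 d.
K_eq = L / Σ(b_i/K_i) = 13.78 / 7.275 = 1.894 m/day.
Q = K_eq · A · (Δh/L) = 1.894 × 788 × (6.78/13.78) = 734.4 m³/day.

734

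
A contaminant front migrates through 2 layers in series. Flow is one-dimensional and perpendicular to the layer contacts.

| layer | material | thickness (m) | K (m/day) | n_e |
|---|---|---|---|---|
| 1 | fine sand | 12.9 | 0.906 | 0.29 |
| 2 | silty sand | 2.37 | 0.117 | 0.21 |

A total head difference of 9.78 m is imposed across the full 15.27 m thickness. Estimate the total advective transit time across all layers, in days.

With flow normal to the layers, continuity requires the same specific discharge q through every layer.
Σ(b_i/K_i) = 12.9/0.906 + 2.37/0.117 = 34.49 d.
q = Δh / Σ(b_i/K_i) = 9.78 / 34.49 = 0.2835 m/day.
In each layer the seepage velocity is v_i = q/n_i, so the layer transit time is t_i = b_i·n_i / q:
  layer 1 (fine sand): t_1 = 12.9 × 0.29 / 0.2835 = 13.19 d
  layer 2 (silty sand): t_2 = 2.37 × 0.21 / 0.2835 = 1.755 d
Total t = Σ t_i = 14.95 days.

15.0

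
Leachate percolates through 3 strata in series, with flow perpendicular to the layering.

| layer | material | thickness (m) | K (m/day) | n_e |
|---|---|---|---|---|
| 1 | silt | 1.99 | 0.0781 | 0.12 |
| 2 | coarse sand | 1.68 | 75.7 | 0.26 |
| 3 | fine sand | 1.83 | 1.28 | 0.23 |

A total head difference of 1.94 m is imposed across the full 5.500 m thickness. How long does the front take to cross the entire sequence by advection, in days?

15.2

With flow normal to the layers, continuity requires the same specific discharge q through every layer.
Σ(b_i/K_i) = 1.99/0.0781 + 1.68/75.7 + 1.83/1.28 = 26.93 d.
q = Δh / Σ(b_i/K_i) = 1.94 / 26.93 = 0.07203 m/day.
In each layer the seepage velocity is v_i = q/n_i, so the layer transit time is t_i = b_i·n_i / q:
  layer 1 (silt): t_1 = 1.99 × 0.12 / 0.07203 = 3.315 d
  layer 2 (coarse sand): t_2 = 1.68 × 0.26 / 0.07203 = 6.064 d
  layer 3 (fine sand): t_3 = 1.83 × 0.23 / 0.07203 = 5.843 d
Total t = Σ t_i = 15.22 days.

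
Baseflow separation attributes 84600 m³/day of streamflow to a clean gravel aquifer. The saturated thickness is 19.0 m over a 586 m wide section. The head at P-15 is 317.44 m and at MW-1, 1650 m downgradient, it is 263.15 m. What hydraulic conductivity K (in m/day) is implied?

231

Cross-sectional area A = 586 × 19.0 = 11134 m².
Hydraulic gradient i = (317.44 − 263.15) / 1650 = 54.29 / 1650 = 0.03290.
From Q = K·A·i, K = Q / (A·i) = 84600 / (11134 × 0.03290) = 230.9 m/day.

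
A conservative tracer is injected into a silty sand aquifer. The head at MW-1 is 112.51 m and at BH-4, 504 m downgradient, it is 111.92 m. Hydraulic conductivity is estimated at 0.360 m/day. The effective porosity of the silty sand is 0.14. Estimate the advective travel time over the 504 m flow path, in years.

458

Hydraulic gradient i = (112.51 − 111.92) / 504 = 0.59 / 504 = 0.001171.
Darcy flux q = K · i = 0.3600 × 0.001171 = 0.0004214 m/day.
Seepage velocity v = q / n_e = 0.0004214 / 0.14 = 0.003010 m/day.
Travel time t = L / v = 504 / 0.003010 = 1.674e+05 days = 458.4 years.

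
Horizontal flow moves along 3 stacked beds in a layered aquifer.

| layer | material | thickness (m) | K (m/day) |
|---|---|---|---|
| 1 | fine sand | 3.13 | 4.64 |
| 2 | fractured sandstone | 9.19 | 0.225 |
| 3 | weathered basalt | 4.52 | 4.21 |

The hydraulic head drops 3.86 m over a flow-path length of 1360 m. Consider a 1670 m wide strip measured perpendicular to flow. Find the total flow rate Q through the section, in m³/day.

Flow is parallel to layering, so each bed carries its own Darcy discharge and the transmissivities add.
Σ(K_i·b_i) = 4.64×3.13 + 0.225×9.19 + 4.21×4.52 = 35.62 m²/day.
Hydraulic gradient i = Δh / L = 3.86 / 1360 = 0.002838.
Q = Σ(K_i·b_i) · W · i = 35.62 × 1670 × 0.002838 = 168.8 m³/day.

169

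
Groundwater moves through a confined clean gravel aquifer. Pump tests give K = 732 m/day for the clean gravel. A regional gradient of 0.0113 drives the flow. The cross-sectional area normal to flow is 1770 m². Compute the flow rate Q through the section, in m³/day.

Hydraulic gradient i = 0.0113.
Darcy's law: Q = K · A · i = 732.0 × 1770 × 0.01130 = 14641 m³/day.

14600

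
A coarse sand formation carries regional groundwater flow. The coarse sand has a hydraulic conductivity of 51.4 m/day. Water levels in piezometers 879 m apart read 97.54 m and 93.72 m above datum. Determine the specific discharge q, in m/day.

Hydraulic gradient i = (97.54 − 93.72) / 879 = 3.82 / 879 = 0.004346.
Specific discharge q = K · i = 51.40 × 0.004346 = 0.2234 m/day.

0.223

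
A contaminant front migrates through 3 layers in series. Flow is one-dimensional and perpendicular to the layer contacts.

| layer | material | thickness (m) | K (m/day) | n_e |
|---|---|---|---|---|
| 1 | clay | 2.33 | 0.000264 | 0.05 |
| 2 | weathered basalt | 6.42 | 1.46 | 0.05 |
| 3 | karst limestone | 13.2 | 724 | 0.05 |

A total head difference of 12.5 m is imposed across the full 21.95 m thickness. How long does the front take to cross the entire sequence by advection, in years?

2.12

With flow normal to the layers, continuity requires the same specific discharge q through every layer.
Σ(b_i/K_i) = 2.33/0.000264 + 6.42/1.46 + 13.2/724 = 8830 d.
q = Δh / Σ(b_i/K_i) = 12.5 / 8830 = 0.001416 m/day.
In each layer the seepage velocity is v_i = q/n_i, so the layer transit time is t_i = b_i·n_i / q:
  layer 1 (clay): t_1 = 2.33 × 0.05 / 0.001416 = 82.30 d
  layer 2 (weathered basalt): t_2 = 6.42 × 0.05 / 0.001416 = 226.8 d
  layer 3 (karst limestone): t_3 = 13.2 × 0.05 / 0.001416 = 466.2 d
Total t = Σ t_i = 775.3 days = 2.123 years.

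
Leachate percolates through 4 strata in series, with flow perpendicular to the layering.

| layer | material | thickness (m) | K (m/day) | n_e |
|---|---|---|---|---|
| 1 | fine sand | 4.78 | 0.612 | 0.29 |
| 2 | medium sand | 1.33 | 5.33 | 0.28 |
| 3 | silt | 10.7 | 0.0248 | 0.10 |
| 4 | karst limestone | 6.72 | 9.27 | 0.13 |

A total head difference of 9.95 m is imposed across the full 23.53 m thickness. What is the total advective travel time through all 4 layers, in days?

With flow normal to the layers, continuity requires the same specific discharge q through every layer.
Σ(b_i/K_i) = 4.78/0.612 + 1.33/5.33 + 10.7/0.0248 + 6.72/9.27 = 440.2 d.
q = Δh / Σ(b_i/K_i) = 9.95 / 440.2 = 0.02260 m/day.
In each layer the seepage velocity is v_i = q/n_i, so the layer transit time is t_i = b_i·n_i / q:
  layer 1 (fine sand): t_1 = 4.78 × 0.29 / 0.02260 = 61.33 d
  layer 2 (medium sand): t_2 = 1.33 × 0.28 / 0.02260 = 16.48 d
  layer 3 (silt): t_3 = 10.7 × 0.10 / 0.02260 = 47.34 d
  layer 4 (karst limestone): t_4 = 6.72 × 0.13 / 0.02260 = 38.65 d
Total t = Σ t_i = 163.8 days.

164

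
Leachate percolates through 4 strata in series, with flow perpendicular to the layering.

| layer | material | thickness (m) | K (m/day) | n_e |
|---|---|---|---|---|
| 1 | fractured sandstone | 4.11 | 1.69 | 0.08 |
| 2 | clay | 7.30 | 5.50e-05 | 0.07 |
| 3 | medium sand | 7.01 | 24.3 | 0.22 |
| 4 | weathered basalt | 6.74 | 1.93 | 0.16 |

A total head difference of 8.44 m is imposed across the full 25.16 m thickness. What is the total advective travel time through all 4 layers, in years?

With flow normal to the layers, continuity requires the same specific discharge q through every layer.
Σ(b_i/K_i) = 4.11/1.69 + 7.30/5.50e-05 + 7.01/24.3 + 6.74/1.93 = 1.327e+05 d.
q = Δh / Σ(b_i/K_i) = 8.44 / 1.327e+05 = 6.359e-05 m/day.
In each layer the seepage velocity is v_i = q/n_i, so the layer transit time is t_i = b_i·n_i / q:
  layer 1 (fractured sandstone): t_1 = 4.11 × 0.08 / 6.359e-05 = 5171 d
  layer 2 (clay): t_2 = 7.30 × 0.07 / 6.359e-05 = 8036 d
  layer 3 (medium sand): t_3 = 7.01 × 0.22 / 6.359e-05 = 24254 d
  layer 4 (weathered basalt): t_4 = 6.74 × 0.16 / 6.359e-05 = 16960 d
Total t = Σ t_i = 54421 days = 149.0 years.

149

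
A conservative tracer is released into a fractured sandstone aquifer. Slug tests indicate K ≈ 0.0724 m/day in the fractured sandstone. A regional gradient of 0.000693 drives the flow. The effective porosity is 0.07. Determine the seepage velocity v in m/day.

0.000717

Hydraulic gradient i = 0.000693.
Darcy flux q = K · i = 0.07240 × 0.0006930 = 5.017e-05 m/day.
Seepage velocity v = q / n_e = 5.017e-05 / 0.07 = 0.0007168 m/day.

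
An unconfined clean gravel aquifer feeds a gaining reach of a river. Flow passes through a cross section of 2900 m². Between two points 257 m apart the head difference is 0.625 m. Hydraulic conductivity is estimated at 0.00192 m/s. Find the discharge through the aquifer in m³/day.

1170

Convert K: 0.00192 m/s × 86400 = 165.9 m/day.
Hydraulic gradient i = Δh / L = 0.625 / 257 = 0.002432.
Darcy's law: Q = K · A · i = 165.9 × 2900 × 0.002432 = 1170 m³/day.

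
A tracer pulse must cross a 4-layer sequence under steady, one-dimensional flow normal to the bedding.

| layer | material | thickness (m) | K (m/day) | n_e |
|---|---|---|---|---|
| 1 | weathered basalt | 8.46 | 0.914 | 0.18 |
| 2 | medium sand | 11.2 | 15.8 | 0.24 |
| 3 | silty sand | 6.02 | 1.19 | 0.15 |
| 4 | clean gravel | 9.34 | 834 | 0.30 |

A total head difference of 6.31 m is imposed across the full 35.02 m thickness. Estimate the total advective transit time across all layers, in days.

18.9

With flow normal to the layers, continuity requires the same specific discharge q through every layer.
Σ(b_i/K_i) = 8.46/0.914 + 11.2/15.8 + 6.02/1.19 + 9.34/834 = 15.03 d.
q = Δh / Σ(b_i/K_i) = 6.31 / 15.03 = 0.4197 m/day.
In each layer the seepage velocity is v_i = q/n_i, so the layer transit time is t_i = b_i·n_i / q:
  layer 1 (weathered basalt): t_1 = 8.46 × 0.18 / 0.4197 = 3.628 d
  layer 2 (medium sand): t_2 = 11.2 × 0.24 / 0.4197 = 6.405 d
  layer 3 (silty sand): t_3 = 6.02 × 0.15 / 0.4197 = 2.152 d
  layer 4 (clean gravel): t_4 = 9.34 × 0.30 / 0.4197 = 6.676 d
Total t = Σ t_i = 18.86 days.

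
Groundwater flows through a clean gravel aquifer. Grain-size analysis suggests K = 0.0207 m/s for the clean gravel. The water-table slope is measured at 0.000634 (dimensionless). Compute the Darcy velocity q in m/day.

1.13

Convert K: 0.0207 m/s × 86400 = 1788 m/day.
Hydraulic gradient i = 0.000634.
Specific discharge q = K · i = 1788 × 0.0006340 = 1.134 m/day.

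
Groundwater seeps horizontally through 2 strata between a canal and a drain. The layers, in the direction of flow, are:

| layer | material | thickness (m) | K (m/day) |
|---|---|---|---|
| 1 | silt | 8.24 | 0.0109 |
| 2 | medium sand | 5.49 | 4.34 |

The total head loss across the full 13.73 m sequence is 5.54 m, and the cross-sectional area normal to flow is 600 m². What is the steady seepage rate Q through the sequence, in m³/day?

Flow is perpendicular to layering, so the layers act in series and the equivalent K is the thickness-weighted harmonic mean.
Total thickness L = 8.24 + 5.49 = 13.73 m.
Σ(b_i/K_i) = 8.24/0.0109 + 5.49/4.34 = 757.2 d.
K_eq = L / Σ(b_i/K_i) = 13.73 / 757.2 = 0.01813 m/day.
Q = K_eq · A · (Δh/L) = 0.01813 × 600 × (5.54/13.73) = 4.390 m³/day.

4.39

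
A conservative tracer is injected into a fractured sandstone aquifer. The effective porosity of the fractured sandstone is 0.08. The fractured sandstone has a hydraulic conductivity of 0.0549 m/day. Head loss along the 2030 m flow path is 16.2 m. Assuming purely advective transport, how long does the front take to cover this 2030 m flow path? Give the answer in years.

Hydraulic gradient i = Δh / L = 16.2 / 2030 = 0.007980.
Darcy flux q = K · i = 0.05490 × 0.007980 = 0.0004381 m/day.
Seepage velocity v = q / n_e = 0.0004381 / 0.08 = 0.005476 m/day.
Travel time t = L / v = 2030 / 0.005476 = 3.707e+05 days = 1015 years.

1010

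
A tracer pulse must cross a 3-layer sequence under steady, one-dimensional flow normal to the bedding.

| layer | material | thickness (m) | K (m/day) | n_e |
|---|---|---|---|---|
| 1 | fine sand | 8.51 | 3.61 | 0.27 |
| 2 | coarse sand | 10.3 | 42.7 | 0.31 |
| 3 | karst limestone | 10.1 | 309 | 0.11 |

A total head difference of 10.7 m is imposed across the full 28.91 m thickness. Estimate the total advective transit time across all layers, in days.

1.62

With flow normal to the layers, continuity requires the same specific discharge q through every layer.
Σ(b_i/K_i) = 8.51/3.61 + 10.3/42.7 + 10.1/309 = 2.631 d.
q = Δh / Σ(b_i/K_i) = 10.7 / 2.631 = 4.067 m/day.
In each layer the seepage velocity is v_i = q/n_i, so the layer transit time is t_i = b_i·n_i / q:
  layer 1 (fine sand): t_1 = 8.51 × 0.27 / 4.067 = 0.5650 d
  layer 2 (coarse sand): t_2 = 10.3 × 0.31 / 4.067 = 0.7852 d
  layer 3 (karst limestone): t_3 = 10.1 × 0.11 / 4.067 = 0.2732 d
Total t = Σ t_i = 1.623 days.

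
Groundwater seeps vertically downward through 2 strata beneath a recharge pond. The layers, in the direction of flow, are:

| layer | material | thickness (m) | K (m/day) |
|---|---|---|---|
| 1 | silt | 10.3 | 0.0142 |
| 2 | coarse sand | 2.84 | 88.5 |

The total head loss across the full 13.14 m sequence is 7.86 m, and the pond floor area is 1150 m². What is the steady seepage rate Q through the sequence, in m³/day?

Flow is perpendicular to layering, so the layers act in series and the equivalent K is the thickness-weighted harmonic mean.
Total thickness L = 10.3 + 2.84 = 13.14 m.
Σ(b_i/K_i) = 10.3/0.0142 + 2.84/88.5 = 725.4 d.
K_eq = L / Σ(b_i/K_i) = 13.14 / 725.4 = 0.01811 m/day.
Q = K_eq · A · (Δh/L) = 0.01811 × 1150 × (7.86/13.14) = 12.46 m³/day.

12.5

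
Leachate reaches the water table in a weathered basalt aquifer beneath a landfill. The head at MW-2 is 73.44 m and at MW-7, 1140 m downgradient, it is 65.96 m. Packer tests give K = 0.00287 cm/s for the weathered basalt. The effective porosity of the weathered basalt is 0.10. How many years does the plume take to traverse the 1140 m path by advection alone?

19.2

Convert K: 0.00287 cm/s × 864 = 2.480 m/day.
Hydraulic gradient i = (73.44 − 65.96) / 1140 = 7.48 / 1140 = 0.006561.
Darcy flux q = K · i = 2.480 × 0.006561 = 0.01627 m/day.
Seepage velocity v = q / n_e = 0.01627 / 0.10 = 0.1627 m/day.
Travel time t = L / v = 1140 / 0.1627 = 7007 days = 19.18 years.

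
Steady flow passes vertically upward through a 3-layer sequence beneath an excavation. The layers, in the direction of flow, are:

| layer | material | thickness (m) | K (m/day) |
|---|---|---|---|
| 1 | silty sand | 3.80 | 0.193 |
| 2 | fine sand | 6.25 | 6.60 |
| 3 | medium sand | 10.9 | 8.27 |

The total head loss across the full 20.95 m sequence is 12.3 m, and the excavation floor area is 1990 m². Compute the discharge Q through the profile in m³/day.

1110

Flow is perpendicular to layering, so the layers act in series and the equivalent K is the thickness-weighted harmonic mean.
Total thickness L = 3.80 + 6.25 + 10.9 = 20.95 m.
Σ(b_i/K_i) = 3.80/0.193 + 6.25/6.60 + 10.9/8.27 = 21.95 d.
K_eq = L / Σ(b_i/K_i) = 20.95 / 21.95 = 0.9543 m/day.
Q = K_eq · A · (Δh/L) = 0.9543 × 1990 × (12.3/20.95) = 1115 m³/day.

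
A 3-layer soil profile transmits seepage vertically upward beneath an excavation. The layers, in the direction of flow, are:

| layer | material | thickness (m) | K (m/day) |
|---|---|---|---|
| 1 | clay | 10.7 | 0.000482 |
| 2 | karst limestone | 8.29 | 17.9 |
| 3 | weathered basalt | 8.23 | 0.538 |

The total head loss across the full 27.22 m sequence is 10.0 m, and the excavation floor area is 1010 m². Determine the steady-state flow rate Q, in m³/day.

Flow is perpendicular to layering, so the layers act in series and the equivalent K is the thickness-weighted harmonic mean.
Total thickness L = 10.7 + 8.29 + 8.23 = 27.22 m.
Σ(b_i/K_i) = 10.7/0.000482 + 8.29/17.9 + 8.23/0.538 = 22215 d.
K_eq = L / Σ(b_i/K_i) = 27.22 / 22215 = 0.001225 m/day.
Q = K_eq · A · (Δh/L) = 0.001225 × 1010 × (10.0/27.22) = 0.4546 m³/day.

0.455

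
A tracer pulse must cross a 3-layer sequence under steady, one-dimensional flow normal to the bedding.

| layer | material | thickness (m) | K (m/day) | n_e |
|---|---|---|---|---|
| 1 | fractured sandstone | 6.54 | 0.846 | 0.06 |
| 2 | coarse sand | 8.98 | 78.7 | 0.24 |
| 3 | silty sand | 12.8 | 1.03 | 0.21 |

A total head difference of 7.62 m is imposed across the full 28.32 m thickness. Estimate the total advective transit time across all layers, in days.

With flow normal to the layers, continuity requires the same specific discharge q through every layer.
Σ(b_i/K_i) = 6.54/0.846 + 8.98/78.7 + 12.8/1.03 = 20.27 d.
q = Δh / Σ(b_i/K_i) = 7.62 / 20.27 = 0.3759 m/day.
In each layer the seepage velocity is v_i = q/n_i, so the layer transit time is t_i = b_i·n_i / q:
  layer 1 (fractured sandstone): t_1 = 6.54 × 0.06 / 0.3759 = 1.044 d
  layer 2 (coarse sand): t_2 = 8.98 × 0.24 / 0.3759 = 5.734 d
  layer 3 (silty sand): t_3 = 12.8 × 0.21 / 0.3759 = 7.151 d
Total t = Σ t_i = 13.93 days.

13.9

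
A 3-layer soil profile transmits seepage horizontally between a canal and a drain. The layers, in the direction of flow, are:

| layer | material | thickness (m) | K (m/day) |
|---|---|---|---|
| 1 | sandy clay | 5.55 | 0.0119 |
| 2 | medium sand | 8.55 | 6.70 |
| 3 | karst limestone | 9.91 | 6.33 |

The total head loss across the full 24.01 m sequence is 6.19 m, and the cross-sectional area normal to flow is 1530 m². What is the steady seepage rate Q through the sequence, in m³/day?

Flow is perpendicular to layering, so the layers act in series and the equivalent K is the thickness-weighted harmonic mean.
Total thickness L = 5.55 + 8.55 + 9.91 = 24.01 m.
Σ(b_i/K_i) = 5.55/0.0119 + 8.55/6.70 + 9.91/6.33 = 469.2 d.
K_eq = L / Σ(b_i/K_i) = 24.01 / 469.2 = 0.05117 m/day.
Q = K_eq · A · (Δh/L) = 0.05117 × 1530 × (6.19/24.01) = 20.18 m³/day.

20.2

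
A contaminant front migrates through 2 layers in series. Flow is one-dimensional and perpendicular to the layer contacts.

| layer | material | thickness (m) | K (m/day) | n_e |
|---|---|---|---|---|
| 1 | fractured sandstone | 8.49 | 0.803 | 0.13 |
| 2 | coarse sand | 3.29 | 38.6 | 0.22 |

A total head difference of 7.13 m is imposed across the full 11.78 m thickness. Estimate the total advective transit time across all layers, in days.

2.73

With flow normal to the layers, continuity requires the same specific discharge q through every layer.
Σ(b_i/K_i) = 8.49/0.803 + 3.29/38.6 = 10.66 d.
q = Δh / Σ(b_i/K_i) = 7.13 / 10.66 = 0.6690 m/day.
In each layer the seepage velocity is v_i = q/n_i, so the layer transit time is t_i = b_i·n_i / q:
  layer 1 (fractured sandstone): t_1 = 8.49 × 0.13 / 0.6690 = 1.650 d
  layer 2 (coarse sand): t_2 = 3.29 × 0.22 / 0.6690 = 1.082 d
Total t = Σ t_i = 2.732 days.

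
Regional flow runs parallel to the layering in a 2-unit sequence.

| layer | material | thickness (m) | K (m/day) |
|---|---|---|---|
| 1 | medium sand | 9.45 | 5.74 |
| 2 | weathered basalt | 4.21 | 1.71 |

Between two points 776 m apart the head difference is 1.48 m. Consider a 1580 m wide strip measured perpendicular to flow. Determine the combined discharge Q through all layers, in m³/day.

185

Flow is parallel to layering, so each bed carries its own Darcy discharge and the transmissivities add.
Σ(K_i·b_i) = 5.74×9.45 + 1.71×4.21 = 61.44 m²/day.
Hydraulic gradient i = Δh / L = 1.48 / 776 = 0.001907.
Q = Σ(K_i·b_i) · W · i = 61.44 × 1580 × 0.001907 = 185.1 m³/day.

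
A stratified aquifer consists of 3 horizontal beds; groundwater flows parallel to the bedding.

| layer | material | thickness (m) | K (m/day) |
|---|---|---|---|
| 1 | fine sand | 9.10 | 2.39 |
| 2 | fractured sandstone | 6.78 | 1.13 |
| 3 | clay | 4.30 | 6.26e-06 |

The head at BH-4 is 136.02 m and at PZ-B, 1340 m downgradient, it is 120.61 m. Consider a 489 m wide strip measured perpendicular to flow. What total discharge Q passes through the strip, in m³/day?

Flow is parallel to layering, so each bed carries its own Darcy discharge and the transmissivities add.
Σ(K_i·b_i) = 2.39×9.10 + 1.13×6.78 + 6.26e-06×4.30 = 29.41 m²/day.
Hydraulic gradient i = (136.02 − 120.61) / 1340 = 15.41 / 1340 = 0.01150.
Q = Σ(K_i·b_i) · W · i = 29.41 × 489 × 0.01150 = 165.4 m³/day.

165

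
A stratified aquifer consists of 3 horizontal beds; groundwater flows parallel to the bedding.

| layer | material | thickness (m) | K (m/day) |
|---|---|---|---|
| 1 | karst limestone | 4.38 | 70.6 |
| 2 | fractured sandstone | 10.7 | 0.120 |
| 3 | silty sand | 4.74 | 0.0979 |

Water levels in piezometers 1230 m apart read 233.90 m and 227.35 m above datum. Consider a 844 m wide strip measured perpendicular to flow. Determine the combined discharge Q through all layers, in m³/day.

1400

Flow is parallel to layering, so each bed carries its own Darcy discharge and the transmissivities add.
Σ(K_i·b_i) = 70.6×4.38 + 0.120×10.7 + 0.0979×4.74 = 311.0 m²/day.
Hydraulic gradient i = (233.90 − 227.35) / 1230 = 6.55 / 1230 = 0.005325.
Q = Σ(K_i·b_i) · W · i = 311.0 × 844 × 0.005325 = 1398 m³/day.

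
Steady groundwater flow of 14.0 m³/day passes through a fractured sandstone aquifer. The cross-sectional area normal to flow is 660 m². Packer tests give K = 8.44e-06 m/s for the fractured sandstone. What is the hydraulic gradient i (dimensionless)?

Convert K: 8.44e-06 m/s × 86400 = 0.7292 m/day.
From Q = K·A·i, i = Q / (K·A) = 14.0 / (0.7292 × 660.0) = 0.02909.

0.0291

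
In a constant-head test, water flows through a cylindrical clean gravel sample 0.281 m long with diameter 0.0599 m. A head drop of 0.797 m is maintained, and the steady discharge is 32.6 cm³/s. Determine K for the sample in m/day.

Cross-sectional area A = π·(d/2)² = π × (0.0599/2)² = 0.002818 m².
Convert discharge: 32.6 cm³/s = 3.260e-05 m³/s.
Darcy's law rearranged: K = Q·L / (A·Δh) = 3.260e-05 × 0.281 / (0.002818 × 0.797) = 0.004079 m/s = 352.4 m/day.

352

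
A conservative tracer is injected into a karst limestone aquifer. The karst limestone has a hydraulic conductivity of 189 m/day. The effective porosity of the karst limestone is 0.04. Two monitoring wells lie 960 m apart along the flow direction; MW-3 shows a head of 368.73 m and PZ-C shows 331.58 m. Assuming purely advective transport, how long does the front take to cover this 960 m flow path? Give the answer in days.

Hydraulic gradient i = (368.73 − 331.58) / 960 = 37.15 / 960 = 0.03870.
Darcy flux q = K · i = 189.0 × 0.03870 = 7.314 m/day.
Seepage velocity v = q / n_e = 7.314 / 0.04 = 182.8 m/day.
Travel time t = L / v = 960 / 182.8 = 5.250 days.

5.25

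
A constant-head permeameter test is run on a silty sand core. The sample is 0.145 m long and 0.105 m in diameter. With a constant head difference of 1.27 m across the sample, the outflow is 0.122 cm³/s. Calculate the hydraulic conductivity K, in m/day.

Cross-sectional area A = π·(d/2)² = π × (0.105/2)² = 0.008659 m².
Convert discharge: 0.122 cm³/s = 1.220e-07 m³/s.
Darcy's law rearranged: K = Q·L / (A·Δh) = 1.220e-07 × 0.145 / (0.008659 × 1.27) = 1.609e-06 m/s = 0.1390 m/day.

0.139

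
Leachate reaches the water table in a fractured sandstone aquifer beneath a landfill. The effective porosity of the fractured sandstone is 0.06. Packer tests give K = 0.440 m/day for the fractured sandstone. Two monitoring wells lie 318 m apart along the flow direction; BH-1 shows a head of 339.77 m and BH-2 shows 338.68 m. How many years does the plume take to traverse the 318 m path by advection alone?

Hydraulic gradient i = (339.77 − 338.68) / 318 = 1.09 / 318 = 0.003428.
Darcy flux q = K · i = 0.4400 × 0.003428 = 0.001508 m/day.
Seepage velocity v = q / n_e = 0.001508 / 0.06 = 0.02514 m/day.
Travel time t = L / v = 318 / 0.02514 = 12651 days = 34.64 years.

34.6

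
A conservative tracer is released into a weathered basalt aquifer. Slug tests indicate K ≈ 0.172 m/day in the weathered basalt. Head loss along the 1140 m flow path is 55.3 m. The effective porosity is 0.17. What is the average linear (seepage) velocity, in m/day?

Hydraulic gradient i = Δh / L = 55.3 / 1140 = 0.04851.
Darcy flux q = K · i = 0.1720 × 0.04851 = 0.008344 m/day.
Seepage velocity v = q / n_e = 0.008344 / 0.17 = 0.04908 m/day.

0.0491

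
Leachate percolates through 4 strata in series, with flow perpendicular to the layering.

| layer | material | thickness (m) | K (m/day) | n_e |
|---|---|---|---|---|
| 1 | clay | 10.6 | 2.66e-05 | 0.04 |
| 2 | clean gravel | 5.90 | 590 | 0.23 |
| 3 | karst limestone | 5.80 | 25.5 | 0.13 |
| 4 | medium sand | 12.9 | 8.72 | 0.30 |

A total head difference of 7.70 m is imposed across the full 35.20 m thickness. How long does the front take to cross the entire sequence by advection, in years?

908

With flow normal to the layers, continuity requires the same specific discharge q through every layer.
Σ(b_i/K_i) = 10.6/2.66e-05 + 5.90/590 + 5.80/25.5 + 12.9/8.72 = 3.985e+05 d.
q = Δh / Σ(b_i/K_i) = 7.70 / 3.985e+05 = 1.932e-05 m/day.
In each layer the seepage velocity is v_i = q/n_i, so the layer transit time is t_i = b_i·n_i / q:
  layer 1 (clay): t_1 = 10.6 × 0.04 / 1.932e-05 = 21943 d
  layer 2 (clean gravel): t_2 = 5.90 × 0.23 / 1.932e-05 = 70229 d
  layer 3 (karst limestone): t_3 = 5.80 × 0.13 / 1.932e-05 = 39022 d
  layer 4 (medium sand): t_4 = 12.9 × 0.30 / 1.932e-05 = 2.003e+05 d
Total t = Σ t_i = 3.315e+05 days = 907.5 years.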